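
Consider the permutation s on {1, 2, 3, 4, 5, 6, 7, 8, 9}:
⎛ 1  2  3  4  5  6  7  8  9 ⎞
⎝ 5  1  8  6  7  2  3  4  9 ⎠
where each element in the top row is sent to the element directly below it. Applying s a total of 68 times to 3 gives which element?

2

Tracing 3 → 8 → … returns to 3 after 8 steps, so 3 lies in an 8-cycle (1, 5, 7, 3, 8, 4, 6, 2).
On an 8-cycle, s^8 is the identity, so s^68 = s^4 there (68 ≡ 4 mod 8).
Advancing 4 steps from 3: 3 → 8 → 4 → 6 → 2.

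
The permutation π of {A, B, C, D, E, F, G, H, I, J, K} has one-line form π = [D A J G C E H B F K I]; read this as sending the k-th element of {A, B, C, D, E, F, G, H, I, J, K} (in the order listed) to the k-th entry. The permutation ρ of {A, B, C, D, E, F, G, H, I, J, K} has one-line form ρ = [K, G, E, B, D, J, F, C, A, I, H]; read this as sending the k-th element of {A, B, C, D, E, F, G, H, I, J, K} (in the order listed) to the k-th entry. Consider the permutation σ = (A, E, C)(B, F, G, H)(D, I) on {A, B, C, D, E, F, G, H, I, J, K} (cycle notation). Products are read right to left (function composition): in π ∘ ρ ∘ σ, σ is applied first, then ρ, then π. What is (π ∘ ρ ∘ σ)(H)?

H

Apply the permutations in order: σ(H) = B, then ρ(B) = G, then π(G) = H. So (π ∘ ρ ∘ σ)(H) = H.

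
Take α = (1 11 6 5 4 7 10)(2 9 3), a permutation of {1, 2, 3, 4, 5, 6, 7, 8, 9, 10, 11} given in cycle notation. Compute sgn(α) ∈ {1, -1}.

The cycle lengths are 7, 3, 1.
A cycle is odd iff its length is even; α has 0 even-length cycles, so sgn(α) = (−1)^0 and α is even.

1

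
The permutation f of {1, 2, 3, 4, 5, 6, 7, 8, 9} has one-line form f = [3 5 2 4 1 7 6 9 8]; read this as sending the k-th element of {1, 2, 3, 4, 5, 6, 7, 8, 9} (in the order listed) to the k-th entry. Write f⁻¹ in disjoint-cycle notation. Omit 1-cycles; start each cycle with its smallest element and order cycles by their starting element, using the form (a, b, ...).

First write f in disjoint cycles: (1, 3, 2, 5)(6, 7)(8, 9).
Reversing each cycle (and rotating so the smallest element leads) gives f⁻¹ = (1, 5, 2, 3)(6, 7)(8, 9).

(1, 5, 2, 3)(6, 7)(8, 9)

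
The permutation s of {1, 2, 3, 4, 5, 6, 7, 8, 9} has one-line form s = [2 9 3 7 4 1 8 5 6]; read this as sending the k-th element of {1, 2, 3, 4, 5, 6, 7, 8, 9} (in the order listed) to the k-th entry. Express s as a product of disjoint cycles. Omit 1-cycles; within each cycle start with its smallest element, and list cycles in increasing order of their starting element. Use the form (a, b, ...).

Start at 1 and follow images: 1 → 2 → 9 → 6 → 1, giving the cycle (1, 2, 9, 6).
Continuing from each remaining unvisited element yields (1, 2, 9, 6)(4, 7, 8, 5).

(1, 2, 9, 6)(4, 7, 8, 5)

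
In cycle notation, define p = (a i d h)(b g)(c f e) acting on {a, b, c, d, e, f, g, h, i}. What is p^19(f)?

f lies in the 3-cycle (c f e).
On a 3-cycle, p^3 is the identity, so p^19 = p^1 there (19 ≡ 1 mod 3).
Advancing 1 step from f: f → e.

e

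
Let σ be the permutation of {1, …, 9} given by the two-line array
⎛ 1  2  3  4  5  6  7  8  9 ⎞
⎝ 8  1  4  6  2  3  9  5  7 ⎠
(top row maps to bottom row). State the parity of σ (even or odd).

In disjoint-cycle form the cycle lengths are 4, 3, 2.
A cycle is odd iff its length is even; σ has 2 even-length cycles, so sgn(σ) = (−1)^2 and σ is even.

even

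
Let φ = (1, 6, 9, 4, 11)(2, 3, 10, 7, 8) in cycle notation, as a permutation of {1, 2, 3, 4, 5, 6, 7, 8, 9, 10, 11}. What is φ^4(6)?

6 lies in the 5-cycle (1, 6, 9, 4, 11).
Stepping 4 places around the cycle: 6 → 9 → 4 → 11 → 1.

1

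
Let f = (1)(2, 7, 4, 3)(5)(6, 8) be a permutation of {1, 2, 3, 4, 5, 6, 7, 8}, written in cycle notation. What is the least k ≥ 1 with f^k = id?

The cycle type of f is (4, 2, 1, 1).
The order is lcm(4, 2) = 4.

4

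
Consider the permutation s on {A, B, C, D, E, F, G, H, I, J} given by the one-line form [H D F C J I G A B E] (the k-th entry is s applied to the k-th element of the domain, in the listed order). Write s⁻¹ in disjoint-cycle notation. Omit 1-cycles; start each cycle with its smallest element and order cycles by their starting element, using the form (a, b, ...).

(A, H)(B, I, F, C, D)(E, J)

First write s in disjoint cycles: (A, H)(B, D, C, F, I)(E, J).
The inverse reverses every cycle; in canonical form, s⁻¹ = (A, H)(B, I, F, C, D)(E, J).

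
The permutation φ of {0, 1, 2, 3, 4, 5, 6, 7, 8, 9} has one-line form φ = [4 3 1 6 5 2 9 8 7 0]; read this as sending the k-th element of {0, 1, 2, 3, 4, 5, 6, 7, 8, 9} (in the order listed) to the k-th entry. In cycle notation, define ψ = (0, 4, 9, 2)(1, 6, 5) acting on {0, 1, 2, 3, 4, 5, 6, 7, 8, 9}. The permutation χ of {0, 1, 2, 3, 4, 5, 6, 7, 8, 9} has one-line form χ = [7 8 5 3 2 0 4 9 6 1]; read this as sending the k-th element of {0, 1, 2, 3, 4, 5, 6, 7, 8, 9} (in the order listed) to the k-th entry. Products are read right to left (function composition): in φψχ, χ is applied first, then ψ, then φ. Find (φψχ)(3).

Apply the permutations in order: χ(3) = 3, then ψ(3) = 3, then φ(3) = 6. So (φψχ)(3) = 6.

6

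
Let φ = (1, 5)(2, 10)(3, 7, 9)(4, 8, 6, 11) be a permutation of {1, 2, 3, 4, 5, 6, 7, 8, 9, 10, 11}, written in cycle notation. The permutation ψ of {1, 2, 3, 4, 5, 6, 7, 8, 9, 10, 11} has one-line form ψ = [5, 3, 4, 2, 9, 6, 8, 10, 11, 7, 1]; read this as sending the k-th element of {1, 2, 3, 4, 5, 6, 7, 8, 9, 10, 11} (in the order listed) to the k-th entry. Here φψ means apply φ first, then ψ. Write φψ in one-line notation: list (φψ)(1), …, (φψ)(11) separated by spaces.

9 7 8 10 5 1 11 6 4 3 2

(φψ)(x) = ψ(φ(x)). Computing each image: ψ(φ(1)) = ψ(5) = 9, ψ(φ(2)) = ψ(10) = 7, ψ(φ(3)) = ψ(7) = 8, ψ(φ(4)) = ψ(8) = 10, ψ(φ(5)) = ψ(1) = 5, ψ(φ(6)) = ψ(11) = 1, ψ(φ(7)) = ψ(9) = 11, ψ(φ(8)) = ψ(6) = 6, ψ(φ(9)) = ψ(3) = 4, ψ(φ(10)) = ψ(2) = 3, ψ(φ(11)) = ψ(4) = 2.
Hence φψ = [9 7 8 10 5 1 11 6 4 3 2].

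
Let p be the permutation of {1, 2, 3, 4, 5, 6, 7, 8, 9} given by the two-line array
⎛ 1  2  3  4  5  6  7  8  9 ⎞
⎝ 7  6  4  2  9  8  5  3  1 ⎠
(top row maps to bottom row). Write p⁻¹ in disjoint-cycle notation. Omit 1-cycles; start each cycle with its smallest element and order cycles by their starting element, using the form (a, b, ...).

The cycle decomposition of p is (1, 7, 5, 9)(2, 6, 8, 3, 4).
The inverse reverses every cycle; in canonical form, p⁻¹ = (1, 9, 5, 7)(2, 4, 3, 8, 6).

(1, 9, 5, 7)(2, 4, 3, 8, 6)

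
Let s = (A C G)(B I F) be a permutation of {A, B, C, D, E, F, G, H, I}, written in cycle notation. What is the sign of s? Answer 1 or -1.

1

The cycle lengths are 3, 3, 1, 1, 1.
A cycle is odd iff its length is even; s has 0 even-length cycles, so sgn(s) = (−1)^0 and s is even.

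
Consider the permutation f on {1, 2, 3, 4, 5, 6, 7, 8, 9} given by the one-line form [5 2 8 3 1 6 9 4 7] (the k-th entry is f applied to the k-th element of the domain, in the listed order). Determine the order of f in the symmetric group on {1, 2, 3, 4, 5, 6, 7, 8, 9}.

Writing f as disjoint cycles, the cycle lengths are 3, 2, 2, 1, 1.
The order is lcm(3, 2, 2) = 6.

6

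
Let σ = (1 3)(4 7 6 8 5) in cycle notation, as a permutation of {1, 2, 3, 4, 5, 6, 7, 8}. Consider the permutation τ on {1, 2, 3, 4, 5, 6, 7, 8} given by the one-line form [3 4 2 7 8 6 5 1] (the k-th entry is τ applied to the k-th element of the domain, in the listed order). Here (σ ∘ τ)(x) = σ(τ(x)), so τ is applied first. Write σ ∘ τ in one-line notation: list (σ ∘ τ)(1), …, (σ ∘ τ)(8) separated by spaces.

(σ ∘ τ)(x) = σ(τ(x)). Computing each image: σ(τ(1)) = σ(3) = 1, σ(τ(2)) = σ(4) = 7, σ(τ(3)) = σ(2) = 2, σ(τ(4)) = σ(7) = 6, σ(τ(5)) = σ(8) = 5, σ(τ(6)) = σ(6) = 8, σ(τ(7)) = σ(5) = 4, σ(τ(8)) = σ(1) = 3.
Hence σ ∘ τ = [1 7 2 6 5 8 4 3].

1 7 2 6 5 8 4 3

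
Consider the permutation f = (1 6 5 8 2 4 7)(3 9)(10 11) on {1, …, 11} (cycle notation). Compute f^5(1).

1 lies in the 7-cycle (1 6 5 8 2 4 7).
Stepping 5 places around the cycle: 1 → 6 → 5 → 8 → 2 → 4.

4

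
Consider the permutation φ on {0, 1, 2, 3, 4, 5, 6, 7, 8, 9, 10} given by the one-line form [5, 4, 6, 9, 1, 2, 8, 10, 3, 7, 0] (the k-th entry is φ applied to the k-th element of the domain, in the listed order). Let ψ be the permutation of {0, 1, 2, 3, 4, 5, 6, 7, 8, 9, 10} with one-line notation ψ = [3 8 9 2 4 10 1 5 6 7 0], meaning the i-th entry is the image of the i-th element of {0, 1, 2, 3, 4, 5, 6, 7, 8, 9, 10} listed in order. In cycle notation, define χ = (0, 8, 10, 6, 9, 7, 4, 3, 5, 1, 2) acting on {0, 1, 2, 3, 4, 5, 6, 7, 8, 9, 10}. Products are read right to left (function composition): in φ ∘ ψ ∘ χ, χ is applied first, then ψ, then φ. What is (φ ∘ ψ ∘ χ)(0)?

8

Chase 0: χ(0) = 8; ψ(8) = 6; φ(6) = 8. Hence (φ ∘ ψ ∘ χ)(0) = 8.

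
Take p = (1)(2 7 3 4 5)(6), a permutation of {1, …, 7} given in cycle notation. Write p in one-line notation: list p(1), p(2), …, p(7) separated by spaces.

Reading each image from the cycles: 1↦1, 2↦7, 3↦4, 4↦5, 5↦2, 6↦6, 7↦3.
Listing these in domain order gives 1 7 4 5 2 6 3.

1 7 4 5 2 6 3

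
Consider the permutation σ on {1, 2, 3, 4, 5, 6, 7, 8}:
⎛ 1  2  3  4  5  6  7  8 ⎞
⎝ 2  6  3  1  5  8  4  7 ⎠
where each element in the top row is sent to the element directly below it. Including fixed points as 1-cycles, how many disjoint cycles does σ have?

The cycle decomposition is (1, 2, 6, 8, 7, 4)(3)(5), which has 3 cycles (counting 1-cycles).

3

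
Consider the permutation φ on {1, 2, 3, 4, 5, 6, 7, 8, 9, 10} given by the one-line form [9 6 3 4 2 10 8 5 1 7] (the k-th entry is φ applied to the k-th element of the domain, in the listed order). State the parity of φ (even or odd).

even

In disjoint-cycle form the cycle lengths are 6, 2, 1, 1.
A cycle of length ℓ contributes ℓ−1 transpositions, so φ is a product of 5 + 1 = 6 transpositions — even.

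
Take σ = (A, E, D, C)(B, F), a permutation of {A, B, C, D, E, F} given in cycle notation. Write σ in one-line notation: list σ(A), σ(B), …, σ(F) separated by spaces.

Image by image: A↦E, B↦F, C↦A, D↦C, E↦D, F↦B.
So the one-line form is E F A C D B.

E F A C D B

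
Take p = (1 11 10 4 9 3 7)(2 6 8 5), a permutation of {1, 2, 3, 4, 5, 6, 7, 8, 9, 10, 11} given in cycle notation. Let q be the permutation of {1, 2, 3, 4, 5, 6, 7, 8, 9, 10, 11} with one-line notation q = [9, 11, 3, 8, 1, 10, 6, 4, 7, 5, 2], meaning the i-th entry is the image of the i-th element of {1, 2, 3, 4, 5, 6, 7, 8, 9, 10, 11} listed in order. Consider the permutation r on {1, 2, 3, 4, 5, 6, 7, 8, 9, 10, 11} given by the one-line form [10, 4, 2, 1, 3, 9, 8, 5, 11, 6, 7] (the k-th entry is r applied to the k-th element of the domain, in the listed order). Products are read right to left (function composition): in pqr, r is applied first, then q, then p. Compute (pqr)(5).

(pqr)(5) = p(q(r(5))). r(5) = 3, then q(3) = 3, then p(3) = 7, so the result is 7.

7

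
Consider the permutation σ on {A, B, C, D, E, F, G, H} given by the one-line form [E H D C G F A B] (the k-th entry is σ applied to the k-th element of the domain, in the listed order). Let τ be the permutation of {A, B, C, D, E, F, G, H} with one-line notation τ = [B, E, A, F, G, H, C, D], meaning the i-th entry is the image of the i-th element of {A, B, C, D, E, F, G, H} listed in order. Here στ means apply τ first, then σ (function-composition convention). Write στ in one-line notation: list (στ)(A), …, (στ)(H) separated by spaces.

For each element, apply τ then σ: A → B → H; B → E → G; C → A → E; D → F → F; E → G → A; F → H → B; G → C → D; H → D → C.
So στ in one-line form is H G E F A B D C.

H G E F A B D C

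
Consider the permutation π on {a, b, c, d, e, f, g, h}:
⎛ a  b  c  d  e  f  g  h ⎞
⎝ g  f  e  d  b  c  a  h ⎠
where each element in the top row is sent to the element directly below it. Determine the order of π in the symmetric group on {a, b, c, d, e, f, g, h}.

Decomposing into disjoint cycles gives cycle lengths 4, 2, 1, 1.
The order of π is the least common multiple of its cycle lengths: lcm(4, 2) = 4.

4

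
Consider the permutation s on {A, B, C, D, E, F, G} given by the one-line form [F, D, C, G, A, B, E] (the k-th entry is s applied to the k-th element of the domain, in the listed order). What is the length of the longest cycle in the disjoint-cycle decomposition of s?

6

Decomposing into disjoint cycles gives (A, F, B, D, G, E); the longest has length 6.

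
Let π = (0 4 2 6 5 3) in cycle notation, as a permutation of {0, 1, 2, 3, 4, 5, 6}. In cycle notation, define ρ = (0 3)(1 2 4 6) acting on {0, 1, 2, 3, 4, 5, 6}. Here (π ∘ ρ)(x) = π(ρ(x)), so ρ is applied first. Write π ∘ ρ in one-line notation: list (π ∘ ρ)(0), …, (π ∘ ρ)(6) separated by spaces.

Chase each element through ρ then π: 0 → 3 → 0; 1 → 2 → 6; 2 → 4 → 2; 3 → 0 → 4; 4 → 6 → 5; 5 → 5 → 3; 6 → 1 → 1.
Collecting the images, π ∘ ρ = [0 6 2 4 5 3 1].

0 6 2 4 5 3 1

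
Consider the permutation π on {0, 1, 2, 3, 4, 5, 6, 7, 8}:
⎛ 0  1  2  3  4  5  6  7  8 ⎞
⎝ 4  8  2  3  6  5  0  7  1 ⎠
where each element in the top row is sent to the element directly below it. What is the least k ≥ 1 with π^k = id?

Decomposing into disjoint cycles gives cycle lengths 3, 2, 1, 1, 1, 1.
Since disjoint cycles commute, ord(π) = lcm(3, 2) = 6.

6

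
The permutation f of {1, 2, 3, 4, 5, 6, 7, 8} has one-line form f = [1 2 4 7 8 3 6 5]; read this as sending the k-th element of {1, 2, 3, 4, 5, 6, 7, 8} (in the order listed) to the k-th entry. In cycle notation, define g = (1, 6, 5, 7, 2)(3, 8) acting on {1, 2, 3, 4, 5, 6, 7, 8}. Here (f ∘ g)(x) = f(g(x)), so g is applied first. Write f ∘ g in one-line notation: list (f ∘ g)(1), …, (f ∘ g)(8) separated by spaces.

Chase each element through g then f: 1 → 6 → 3; 2 → 1 → 1; 3 → 8 → 5; 4 → 4 → 7; 5 → 7 → 6; 6 → 5 → 8; 7 → 2 → 2; 8 → 3 → 4.
So f ∘ g in one-line form is 3 1 5 7 6 8 2 4.

3 1 5 7 6 8 2 4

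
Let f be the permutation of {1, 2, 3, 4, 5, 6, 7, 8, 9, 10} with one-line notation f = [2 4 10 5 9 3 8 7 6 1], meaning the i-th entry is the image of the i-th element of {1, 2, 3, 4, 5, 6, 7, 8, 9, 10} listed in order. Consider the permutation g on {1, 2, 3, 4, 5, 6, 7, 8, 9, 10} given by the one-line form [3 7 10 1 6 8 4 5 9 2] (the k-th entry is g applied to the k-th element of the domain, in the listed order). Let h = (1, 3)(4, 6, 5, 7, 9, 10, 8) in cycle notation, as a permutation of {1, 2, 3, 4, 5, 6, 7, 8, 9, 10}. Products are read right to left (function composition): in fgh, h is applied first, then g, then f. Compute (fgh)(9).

4

Apply the permutations in order: h(9) = 10, then g(10) = 2, then f(2) = 4. So (fgh)(9) = 4.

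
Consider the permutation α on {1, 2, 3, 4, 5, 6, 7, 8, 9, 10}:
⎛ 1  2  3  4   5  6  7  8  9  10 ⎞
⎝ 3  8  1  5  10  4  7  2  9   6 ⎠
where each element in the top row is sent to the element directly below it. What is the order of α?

Writing α as disjoint cycles, the cycle lengths are 4, 2, 2, 1, 1.
The order is lcm(4, 2, 2) = 4.

4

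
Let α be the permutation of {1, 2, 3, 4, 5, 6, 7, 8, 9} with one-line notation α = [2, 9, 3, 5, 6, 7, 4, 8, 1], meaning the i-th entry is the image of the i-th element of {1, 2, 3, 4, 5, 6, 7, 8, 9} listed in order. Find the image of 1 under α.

1 is element number 1 of the domain, and entry number 1 of the one-line form is 2, so α(1) = 2.

2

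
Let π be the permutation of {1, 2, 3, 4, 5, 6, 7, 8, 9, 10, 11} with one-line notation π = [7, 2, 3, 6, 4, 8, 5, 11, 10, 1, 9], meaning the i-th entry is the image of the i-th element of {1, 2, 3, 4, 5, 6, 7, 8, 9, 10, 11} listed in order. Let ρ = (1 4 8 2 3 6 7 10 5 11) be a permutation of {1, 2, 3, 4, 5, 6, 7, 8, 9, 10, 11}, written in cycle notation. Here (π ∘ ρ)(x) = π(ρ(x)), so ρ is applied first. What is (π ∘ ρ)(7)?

(π ∘ ρ)(7) = π(ρ(7)). ρ(7) = 10, then π(10) = 1. So (π ∘ ρ)(7) = 1.

1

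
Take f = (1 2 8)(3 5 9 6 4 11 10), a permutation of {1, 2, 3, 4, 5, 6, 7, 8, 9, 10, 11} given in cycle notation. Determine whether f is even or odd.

even

The cycle lengths are 7, 3, 1.
A cycle of length ℓ contributes ℓ−1 transpositions, so f is a product of 6 + 2 = 8 transpositions — even.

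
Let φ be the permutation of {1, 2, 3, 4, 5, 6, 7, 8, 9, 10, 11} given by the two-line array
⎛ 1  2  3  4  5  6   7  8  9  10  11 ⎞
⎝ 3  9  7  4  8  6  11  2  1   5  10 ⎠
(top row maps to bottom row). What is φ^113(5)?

3

Tracing 5 → 8 → … returns to 5 after 9 steps, so 5 lies in a 9-cycle (1, 3, 7, 11, 10, 5, 8, 2, 9).
Since the cycle has length 9, φ^113 acts on it the same as φ^5 (113 mod 9 = 5).
Stepping 5 places around the cycle: 5 → 8 → 2 → 9 → 1 → 3.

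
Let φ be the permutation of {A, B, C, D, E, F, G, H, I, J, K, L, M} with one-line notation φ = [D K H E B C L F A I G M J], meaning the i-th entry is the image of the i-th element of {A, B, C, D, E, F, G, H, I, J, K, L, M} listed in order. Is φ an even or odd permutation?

In disjoint-cycle form the cycle lengths are 10, 3.
A cycle is odd iff its length is even; φ has 1 even-length cycle, so sgn(φ) = (−1)^1 and φ is odd.

odd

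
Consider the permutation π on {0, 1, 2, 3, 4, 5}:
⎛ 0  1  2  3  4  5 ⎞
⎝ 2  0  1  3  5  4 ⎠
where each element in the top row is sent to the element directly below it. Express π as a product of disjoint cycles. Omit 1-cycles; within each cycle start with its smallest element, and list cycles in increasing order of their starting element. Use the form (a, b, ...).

(0, 2, 1)(4, 5)

Iterating π from 0 gives 0 → 2 → 1 → 0; that is the 3-cycle (0, 2, 1).
Repeating from the next unused element and collecting all non-trivial cycles gives (0, 2, 1)(4, 5).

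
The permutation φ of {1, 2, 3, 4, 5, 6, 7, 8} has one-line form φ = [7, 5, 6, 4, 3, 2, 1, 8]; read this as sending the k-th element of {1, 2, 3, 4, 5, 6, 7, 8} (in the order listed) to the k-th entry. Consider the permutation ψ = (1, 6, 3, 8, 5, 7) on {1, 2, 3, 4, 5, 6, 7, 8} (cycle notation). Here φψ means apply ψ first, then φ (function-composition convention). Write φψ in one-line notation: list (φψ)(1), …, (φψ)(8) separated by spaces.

2 5 8 4 1 6 7 3

For each element, apply ψ then φ: 1 → 6 → 2; 2 → 2 → 5; 3 → 8 → 8; 4 → 4 → 4; 5 → 7 → 1; 6 → 3 → 6; 7 → 1 → 7; 8 → 5 → 3.
So φψ in one-line form is 2 5 8 4 1 6 7 3.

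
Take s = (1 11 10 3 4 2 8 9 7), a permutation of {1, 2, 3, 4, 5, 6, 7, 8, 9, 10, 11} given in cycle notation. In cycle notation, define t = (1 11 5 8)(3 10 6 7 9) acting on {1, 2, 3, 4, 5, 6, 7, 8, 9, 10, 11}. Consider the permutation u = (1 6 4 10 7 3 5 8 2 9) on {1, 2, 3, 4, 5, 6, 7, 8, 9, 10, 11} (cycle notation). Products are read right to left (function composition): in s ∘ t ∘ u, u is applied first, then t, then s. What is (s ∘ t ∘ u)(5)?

Apply the permutations in order: u(5) = 8, then t(8) = 1, then s(1) = 11. So (s ∘ t ∘ u)(5) = 11.

11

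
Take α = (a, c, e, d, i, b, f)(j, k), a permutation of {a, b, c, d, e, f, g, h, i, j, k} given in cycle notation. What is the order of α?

The cycle type of α is (7, 2, 1, 1).
Since disjoint cycles commute, ord(α) = lcm(7, 2) = 14.

14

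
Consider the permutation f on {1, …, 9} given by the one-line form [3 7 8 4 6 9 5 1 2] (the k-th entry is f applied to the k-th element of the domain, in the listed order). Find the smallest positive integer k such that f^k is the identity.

The disjoint-cycle form of f has cycle lengths 5, 3, 1.
Since disjoint cycles commute, ord(f) = lcm(5, 3) = 15.

15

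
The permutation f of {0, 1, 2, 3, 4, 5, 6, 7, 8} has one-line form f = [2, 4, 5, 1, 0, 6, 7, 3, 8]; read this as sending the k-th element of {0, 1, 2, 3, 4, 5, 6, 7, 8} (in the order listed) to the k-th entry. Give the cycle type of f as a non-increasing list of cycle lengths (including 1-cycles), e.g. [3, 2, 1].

[8, 1]

The disjoint cycles are (0 2 5 6 7 3 1 4)(8), with lengths 8, 1 in non-increasing order.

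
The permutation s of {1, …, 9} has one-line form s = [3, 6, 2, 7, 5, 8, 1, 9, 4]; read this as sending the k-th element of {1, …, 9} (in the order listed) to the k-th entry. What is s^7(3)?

1

Tracing 3 → 2 → … returns to 3 after 8 steps, so 3 lies in an 8-cycle (1 3 2 6 8 9 4 7).
Stepping 7 places around the cycle: 3 → 2 → 6 → 8 → 9 → 4 → 7 → 1.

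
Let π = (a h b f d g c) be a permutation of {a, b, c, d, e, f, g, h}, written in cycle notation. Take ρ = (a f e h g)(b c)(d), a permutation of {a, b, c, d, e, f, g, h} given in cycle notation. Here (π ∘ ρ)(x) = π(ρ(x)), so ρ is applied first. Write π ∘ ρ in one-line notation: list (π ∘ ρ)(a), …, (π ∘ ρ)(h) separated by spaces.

Chase each element through ρ then π: a → f → d; b → c → a; c → b → f; d → d → g; e → h → b; f → e → e; g → a → h; h → g → c.
So π ∘ ρ in one-line form is d a f g b e h c.

d a f g b e h c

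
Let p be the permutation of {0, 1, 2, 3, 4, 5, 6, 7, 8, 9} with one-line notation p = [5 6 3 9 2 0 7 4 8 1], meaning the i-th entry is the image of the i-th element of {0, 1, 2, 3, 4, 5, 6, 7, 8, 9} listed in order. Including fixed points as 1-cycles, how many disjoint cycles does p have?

The cycle decomposition is (0 5)(1 6 7 4 2 3 9)(8), which has 3 cycles (counting 1-cycles).

3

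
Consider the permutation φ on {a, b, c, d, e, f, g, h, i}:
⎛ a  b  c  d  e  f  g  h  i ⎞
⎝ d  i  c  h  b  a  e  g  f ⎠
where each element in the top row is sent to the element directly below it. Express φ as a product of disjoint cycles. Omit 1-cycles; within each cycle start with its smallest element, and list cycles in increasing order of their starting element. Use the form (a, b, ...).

From a: a → d → h → g → e → b → i → f → a, closing the cycle (a, d, h, g, e, b, i, f).
Continuing from each remaining unvisited element yields (a, d, h, g, e, b, i, f).

(a, d, h, g, e, b, i, f)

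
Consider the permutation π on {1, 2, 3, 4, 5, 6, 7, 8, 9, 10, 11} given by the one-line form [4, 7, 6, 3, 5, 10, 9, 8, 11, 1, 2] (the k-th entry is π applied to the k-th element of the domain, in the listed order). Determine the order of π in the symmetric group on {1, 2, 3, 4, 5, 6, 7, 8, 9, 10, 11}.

20

Decomposing into disjoint cycles gives cycle lengths 5, 4, 1, 1.
The order of π is the least common multiple of its cycle lengths: lcm(5, 4) = 20.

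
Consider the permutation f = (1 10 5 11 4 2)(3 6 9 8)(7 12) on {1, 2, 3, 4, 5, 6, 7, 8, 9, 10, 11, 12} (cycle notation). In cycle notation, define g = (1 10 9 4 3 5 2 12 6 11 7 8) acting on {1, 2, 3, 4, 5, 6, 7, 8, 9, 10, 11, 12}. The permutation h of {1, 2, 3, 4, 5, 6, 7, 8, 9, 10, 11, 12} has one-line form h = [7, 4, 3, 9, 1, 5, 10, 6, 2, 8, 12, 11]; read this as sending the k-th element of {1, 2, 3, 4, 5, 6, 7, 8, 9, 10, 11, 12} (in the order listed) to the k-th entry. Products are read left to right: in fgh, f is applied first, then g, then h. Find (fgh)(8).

1

Chase 8: f(8) = 3; g(3) = 5; h(5) = 1. Hence (fgh)(8) = 1.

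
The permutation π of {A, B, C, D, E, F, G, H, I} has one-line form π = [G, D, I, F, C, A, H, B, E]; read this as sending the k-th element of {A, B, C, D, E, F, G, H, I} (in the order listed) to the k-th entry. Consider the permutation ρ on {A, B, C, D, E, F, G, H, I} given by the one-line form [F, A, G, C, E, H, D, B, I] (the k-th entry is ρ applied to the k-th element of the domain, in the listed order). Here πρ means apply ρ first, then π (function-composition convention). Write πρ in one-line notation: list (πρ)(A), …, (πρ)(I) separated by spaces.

A G H I C B F D E

For each element, apply ρ then π: A → F → A; B → A → G; C → G → H; D → C → I; E → E → C; F → H → B; G → D → F; H → B → D; I → I → E.
Collecting the images, πρ = [A G H I C B F D E].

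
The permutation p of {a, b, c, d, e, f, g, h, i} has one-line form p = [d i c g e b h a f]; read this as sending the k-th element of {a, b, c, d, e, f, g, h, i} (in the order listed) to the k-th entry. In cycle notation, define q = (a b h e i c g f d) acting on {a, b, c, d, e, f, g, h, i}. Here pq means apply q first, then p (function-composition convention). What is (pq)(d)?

First apply q: q(d) = a, then p(a) = d. Thus (pq)(d) = d.

d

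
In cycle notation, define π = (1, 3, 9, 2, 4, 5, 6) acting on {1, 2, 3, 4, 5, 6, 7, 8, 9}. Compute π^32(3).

3 lies in the 7-cycle (1, 3, 9, 2, 4, 5, 6).
Since the cycle has length 7, π^32 acts on it the same as π^4 (32 mod 7 = 4).
Advancing 4 steps from 3: 3 → 9 → 2 → 4 → 5.

5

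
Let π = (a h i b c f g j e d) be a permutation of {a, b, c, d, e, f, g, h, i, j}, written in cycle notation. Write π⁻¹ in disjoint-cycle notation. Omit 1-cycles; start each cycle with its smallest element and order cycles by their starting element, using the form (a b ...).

Inverting a permutation written in cycle notation just reverses the order within every cycle.
Reversing each cycle of π and rotating so the smallest element leads gives (a d e j g f c b i h).

(a d e j g f c b i h)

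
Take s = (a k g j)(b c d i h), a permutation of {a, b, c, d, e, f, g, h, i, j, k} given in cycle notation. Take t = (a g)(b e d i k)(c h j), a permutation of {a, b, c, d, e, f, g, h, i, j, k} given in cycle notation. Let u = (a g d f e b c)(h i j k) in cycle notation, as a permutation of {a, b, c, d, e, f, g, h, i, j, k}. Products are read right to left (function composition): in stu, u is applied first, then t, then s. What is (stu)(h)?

Chase h: u(h) = i; t(i) = k; s(k) = g. Hence (stu)(h) = g.

g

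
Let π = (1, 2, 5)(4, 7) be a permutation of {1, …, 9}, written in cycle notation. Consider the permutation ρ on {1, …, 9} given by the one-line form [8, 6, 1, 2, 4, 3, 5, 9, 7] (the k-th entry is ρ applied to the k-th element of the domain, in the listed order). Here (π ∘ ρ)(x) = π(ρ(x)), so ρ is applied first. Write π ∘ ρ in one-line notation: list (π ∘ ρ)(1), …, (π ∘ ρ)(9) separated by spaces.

8 6 2 5 7 3 1 9 4

For each element, apply ρ then π: 1 → 8 → 8; 2 → 6 → 6; 3 → 1 → 2; 4 → 2 → 5; 5 → 4 → 7; 6 → 3 → 3; 7 → 5 → 1; 8 → 9 → 9; 9 → 7 → 4.
So π ∘ ρ in one-line form is 8 6 2 5 7 3 1 9 4.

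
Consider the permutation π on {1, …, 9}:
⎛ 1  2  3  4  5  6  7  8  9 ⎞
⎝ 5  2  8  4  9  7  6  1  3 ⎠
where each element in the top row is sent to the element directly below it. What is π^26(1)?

Tracing 1 → 5 → … returns to 1 after 5 steps, so 1 lies in a 5-cycle (1 5 9 3 8).
Powers repeat with period 5 on this cycle, and 26 mod 5 = 1, so π^26(1) = π^1(1).
Stepping 1 place around the cycle: 1 → 5.

5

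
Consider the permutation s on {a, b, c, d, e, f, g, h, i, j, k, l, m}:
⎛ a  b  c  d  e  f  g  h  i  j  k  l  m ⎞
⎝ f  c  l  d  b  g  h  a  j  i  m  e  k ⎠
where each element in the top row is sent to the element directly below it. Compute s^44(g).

Tracing g → h → … returns to g after 4 steps, so g lies in a 4-cycle (a f g h).
On a 4-cycle, s^4 is the identity, so s^44 = s^0 there (44 ≡ 0 mod 4).
So s^44(g) = g.

g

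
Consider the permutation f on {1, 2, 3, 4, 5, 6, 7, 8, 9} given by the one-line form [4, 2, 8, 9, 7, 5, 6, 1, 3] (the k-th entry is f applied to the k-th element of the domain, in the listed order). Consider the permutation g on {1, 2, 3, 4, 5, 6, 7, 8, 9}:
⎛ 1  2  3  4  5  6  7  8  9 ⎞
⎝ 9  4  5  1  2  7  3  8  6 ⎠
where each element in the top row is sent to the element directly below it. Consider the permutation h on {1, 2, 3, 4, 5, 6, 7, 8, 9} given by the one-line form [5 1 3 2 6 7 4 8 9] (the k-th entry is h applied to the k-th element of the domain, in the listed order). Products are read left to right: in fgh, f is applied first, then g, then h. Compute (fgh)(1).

5

Chase 1: f(1) = 4; g(4) = 1; h(1) = 5. Hence (fgh)(1) = 5.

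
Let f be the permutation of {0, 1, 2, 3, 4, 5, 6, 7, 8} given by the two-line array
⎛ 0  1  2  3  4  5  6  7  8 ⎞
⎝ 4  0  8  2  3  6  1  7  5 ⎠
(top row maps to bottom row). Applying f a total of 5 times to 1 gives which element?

Tracing 1 → 0 → … returns to 1 after 8 steps, so 1 lies in an 8-cycle (0, 4, 3, 2, 8, 5, 6, 1).
Stepping 5 places around the cycle: 1 → 0 → 4 → 3 → 2 → 8.

8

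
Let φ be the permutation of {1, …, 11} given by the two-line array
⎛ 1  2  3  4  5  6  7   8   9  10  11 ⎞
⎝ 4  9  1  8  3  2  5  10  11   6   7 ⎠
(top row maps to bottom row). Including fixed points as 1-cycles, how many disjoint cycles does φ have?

1

The cycle decomposition is (1 4 8 10 6 2 9 11 7 5 3), which has 1 cycle (counting 1-cycles).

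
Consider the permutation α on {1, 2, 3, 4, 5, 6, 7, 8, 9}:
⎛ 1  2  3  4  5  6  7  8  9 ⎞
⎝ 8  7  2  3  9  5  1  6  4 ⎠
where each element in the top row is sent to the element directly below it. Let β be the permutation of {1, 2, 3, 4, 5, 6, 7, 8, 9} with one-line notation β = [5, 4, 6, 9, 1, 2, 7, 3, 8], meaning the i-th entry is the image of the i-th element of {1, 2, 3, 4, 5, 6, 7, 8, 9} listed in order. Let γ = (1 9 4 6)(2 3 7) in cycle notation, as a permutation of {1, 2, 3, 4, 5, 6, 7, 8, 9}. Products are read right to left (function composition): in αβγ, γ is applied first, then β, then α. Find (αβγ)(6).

9

Chase 6: γ(6) = 1; β(1) = 5; α(5) = 9. Hence (αβγ)(6) = 9.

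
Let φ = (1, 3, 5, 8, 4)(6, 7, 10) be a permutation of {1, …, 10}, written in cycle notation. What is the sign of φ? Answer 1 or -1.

1

The cycle lengths are 5, 3, 1, 1.
A cycle of length ℓ contributes ℓ−1 transpositions, so φ is a product of 4 + 2 = 6 transpositions — even.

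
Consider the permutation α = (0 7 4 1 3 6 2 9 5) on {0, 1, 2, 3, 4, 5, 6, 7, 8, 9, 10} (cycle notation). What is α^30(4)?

4 lies in the 9-cycle (0 7 4 1 3 6 2 9 5).
Powers repeat with period 9 on this cycle, and 30 mod 9 = 3, so α^30(4) = α^3(4).
Advancing 3 steps from 4: 4 → 1 → 3 → 6.

6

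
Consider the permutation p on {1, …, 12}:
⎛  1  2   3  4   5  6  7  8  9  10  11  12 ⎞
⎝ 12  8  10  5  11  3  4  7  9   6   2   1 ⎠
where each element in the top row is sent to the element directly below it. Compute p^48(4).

4

Tracing 4 → 5 → … returns to 4 after 6 steps, so 4 lies in a 6-cycle (2 8 7 4 5 11).
Since the cycle has length 6, p^48 acts on it the same as p^0 (48 mod 6 = 0).
So p^48(4) = 4.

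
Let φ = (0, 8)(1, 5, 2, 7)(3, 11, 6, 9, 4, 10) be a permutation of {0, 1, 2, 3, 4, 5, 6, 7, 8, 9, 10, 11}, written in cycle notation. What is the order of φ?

The disjoint cycles have lengths 6, 4, 2.
The order is lcm(6, 4, 2) = 12.

12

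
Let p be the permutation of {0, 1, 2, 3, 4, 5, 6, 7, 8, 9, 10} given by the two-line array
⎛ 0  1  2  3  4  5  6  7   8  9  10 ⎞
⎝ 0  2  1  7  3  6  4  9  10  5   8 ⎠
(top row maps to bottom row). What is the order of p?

6

Writing p as disjoint cycles, the cycle lengths are 6, 2, 2, 1.
The order of p is the least common multiple of its cycle lengths: lcm(6, 2, 2) = 6.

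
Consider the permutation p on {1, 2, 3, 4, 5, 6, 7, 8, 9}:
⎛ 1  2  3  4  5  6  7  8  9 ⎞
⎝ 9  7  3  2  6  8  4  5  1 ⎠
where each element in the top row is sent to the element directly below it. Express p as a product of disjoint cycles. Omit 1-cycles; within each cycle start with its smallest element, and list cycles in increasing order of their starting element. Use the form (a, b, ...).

Start at 1 and follow images: 1 → 9 → 1, giving the cycle (1, 9).
Continuing from each remaining unvisited element yields (1, 9)(2, 7, 4)(5, 6, 8).

(1, 9)(2, 7, 4)(5, 6, 8)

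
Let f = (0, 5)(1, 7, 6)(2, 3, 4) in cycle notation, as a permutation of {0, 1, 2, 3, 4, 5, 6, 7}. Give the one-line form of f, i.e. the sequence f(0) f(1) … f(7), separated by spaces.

5 7 3 4 2 0 1 6

Image by image: 0→5, 1→7, 2→3, 3→4, 4→2, 5→0, 6→1, 7→6.
So the one-line form is 5 7 3 4 2 0 1 6.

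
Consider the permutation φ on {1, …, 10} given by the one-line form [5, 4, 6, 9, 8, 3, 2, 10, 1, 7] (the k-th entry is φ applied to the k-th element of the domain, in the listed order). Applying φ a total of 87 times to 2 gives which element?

7

Tracing 2 → 4 → … returns to 2 after 8 steps, so 2 lies in an 8-cycle (1 5 8 10 7 2 4 9).
Since the cycle has length 8, φ^87 acts on it the same as φ^7 (87 mod 8 = 7).
Stepping 7 places around the cycle: 2 → 4 → 9 → 1 → 5 → 8 → 10 → 7.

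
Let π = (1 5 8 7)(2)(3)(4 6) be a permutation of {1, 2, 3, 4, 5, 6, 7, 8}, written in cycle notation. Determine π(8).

In the cycle (1 5 8 7), 8 is followed by 7, so π(8) = 7.

7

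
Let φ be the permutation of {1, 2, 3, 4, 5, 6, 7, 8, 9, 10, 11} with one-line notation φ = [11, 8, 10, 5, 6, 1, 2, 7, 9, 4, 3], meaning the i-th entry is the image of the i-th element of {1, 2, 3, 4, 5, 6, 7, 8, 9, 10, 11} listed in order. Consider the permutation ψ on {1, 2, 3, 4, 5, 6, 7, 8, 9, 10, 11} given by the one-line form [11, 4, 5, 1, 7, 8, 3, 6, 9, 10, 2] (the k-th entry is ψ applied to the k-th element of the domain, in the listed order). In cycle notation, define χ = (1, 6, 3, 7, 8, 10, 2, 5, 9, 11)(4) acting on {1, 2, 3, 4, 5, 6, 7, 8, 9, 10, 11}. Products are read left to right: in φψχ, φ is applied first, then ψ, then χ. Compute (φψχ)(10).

Apply the permutations in order: φ(10) = 4, then ψ(4) = 1, then χ(1) = 6. So (φψχ)(10) = 6.

6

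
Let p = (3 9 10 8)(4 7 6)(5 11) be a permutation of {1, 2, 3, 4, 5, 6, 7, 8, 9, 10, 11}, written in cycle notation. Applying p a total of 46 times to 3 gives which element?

3 lies in the 4-cycle (3 9 10 8).
Since the cycle has length 4, p^46 acts on it the same as p^2 (46 mod 4 = 2).
Stepping 2 places around the cycle: 3 → 9 → 10.

10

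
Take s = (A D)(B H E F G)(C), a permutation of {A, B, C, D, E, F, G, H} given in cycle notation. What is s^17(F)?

B

F lies in the 5-cycle (B H E F G).
On a 5-cycle, s^5 is the identity, so s^17 = s^2 there (17 ≡ 2 mod 5).
Stepping 2 places around the cycle: F → G → B.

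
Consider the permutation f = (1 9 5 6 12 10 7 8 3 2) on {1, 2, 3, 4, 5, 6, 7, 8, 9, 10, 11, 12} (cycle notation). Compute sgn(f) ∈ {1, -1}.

-1

The cycle lengths are 10, 1, 1.
A cycle is odd iff its length is even; f has 1 even-length cycle, so sgn(f) = (−1)^1 and f is odd.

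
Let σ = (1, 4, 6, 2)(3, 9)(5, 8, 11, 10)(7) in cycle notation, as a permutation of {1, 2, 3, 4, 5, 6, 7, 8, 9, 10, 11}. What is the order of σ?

The disjoint cycles have lengths 4, 4, 2, 1.
The order is lcm(4, 4, 2) = 4.

4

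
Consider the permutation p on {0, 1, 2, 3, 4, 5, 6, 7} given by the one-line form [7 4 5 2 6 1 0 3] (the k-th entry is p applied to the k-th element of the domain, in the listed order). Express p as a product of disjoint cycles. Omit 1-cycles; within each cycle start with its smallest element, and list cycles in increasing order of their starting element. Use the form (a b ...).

(0 7 3 2 5 1 4 6)

Start at 0 and follow images: 0 → 7 → 3 → 2 → 5 → 1 → 4 → 6 → 0, giving the cycle (0 7 3 2 5 1 4 6).
Repeating from the next unused element and collecting all non-trivial cycles gives (0 7 3 2 5 1 4 6).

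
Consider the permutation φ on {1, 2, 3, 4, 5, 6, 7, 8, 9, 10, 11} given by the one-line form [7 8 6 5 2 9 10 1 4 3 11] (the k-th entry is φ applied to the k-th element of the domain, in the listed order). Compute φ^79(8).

Tracing 8 → 1 → … returns to 8 after 10 steps, so 8 lies in a 10-cycle (1, 7, 10, 3, 6, 9, 4, 5, 2, 8).
On a 10-cycle, φ^10 is the identity, so φ^79 = φ^9 there (79 ≡ 9 mod 10).
Stepping 9 places around the cycle: 8 → 1 → 7 → 10 → 3 → 6 → 9 → 4 → 5 → 2.

2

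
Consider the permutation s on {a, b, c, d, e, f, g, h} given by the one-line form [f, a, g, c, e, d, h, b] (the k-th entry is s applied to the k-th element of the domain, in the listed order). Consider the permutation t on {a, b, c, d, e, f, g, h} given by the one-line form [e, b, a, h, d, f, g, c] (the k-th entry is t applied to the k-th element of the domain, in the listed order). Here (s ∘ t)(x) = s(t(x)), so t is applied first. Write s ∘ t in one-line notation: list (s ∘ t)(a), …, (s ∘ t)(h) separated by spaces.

e a f b c d h g

(s ∘ t)(x) = s(t(x)). Computing each image: s(t(a)) = s(e) = e, s(t(b)) = s(b) = a, s(t(c)) = s(a) = f, s(t(d)) = s(h) = b, s(t(e)) = s(d) = c, s(t(f)) = s(f) = d, s(t(g)) = s(g) = h, s(t(h)) = s(c) = g.
Hence s ∘ t = [e a f b c d h g].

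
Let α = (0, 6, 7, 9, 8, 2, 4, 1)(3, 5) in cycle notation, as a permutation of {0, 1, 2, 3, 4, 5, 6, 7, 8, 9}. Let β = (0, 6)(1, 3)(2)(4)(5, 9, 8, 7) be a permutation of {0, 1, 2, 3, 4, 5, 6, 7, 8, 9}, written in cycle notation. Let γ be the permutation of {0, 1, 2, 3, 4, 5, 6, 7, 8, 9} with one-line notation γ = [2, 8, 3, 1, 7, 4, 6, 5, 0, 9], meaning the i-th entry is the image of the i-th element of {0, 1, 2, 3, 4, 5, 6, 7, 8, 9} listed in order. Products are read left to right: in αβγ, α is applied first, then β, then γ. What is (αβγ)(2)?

(αβγ)(2) = γ(β(α(2))). α(2) = 4, then β(4) = 4, then γ(4) = 7, so the result is 7.

7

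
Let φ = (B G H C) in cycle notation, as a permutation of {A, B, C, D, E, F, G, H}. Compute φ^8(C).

C lies in the 4-cycle (B G H C).
Powers repeat with period 4 on this cycle, and 8 mod 4 = 0, so φ^8(C) = φ^0(C).
So φ^8(C) = C.

C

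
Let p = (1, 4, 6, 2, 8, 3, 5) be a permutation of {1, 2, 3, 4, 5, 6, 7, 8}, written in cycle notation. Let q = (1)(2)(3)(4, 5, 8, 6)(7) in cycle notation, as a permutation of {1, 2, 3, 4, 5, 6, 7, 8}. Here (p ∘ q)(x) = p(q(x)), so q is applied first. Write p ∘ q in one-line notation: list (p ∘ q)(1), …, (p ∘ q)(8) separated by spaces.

Chase each element through q then p: 1 → 1 → 4; 2 → 2 → 8; 3 → 3 → 5; 4 → 5 → 1; 5 → 8 → 3; 6 → 4 → 6; 7 → 7 → 7; 8 → 6 → 2.
So p ∘ q in one-line form is 4 8 5 1 3 6 7 2.

4 8 5 1 3 6 7 2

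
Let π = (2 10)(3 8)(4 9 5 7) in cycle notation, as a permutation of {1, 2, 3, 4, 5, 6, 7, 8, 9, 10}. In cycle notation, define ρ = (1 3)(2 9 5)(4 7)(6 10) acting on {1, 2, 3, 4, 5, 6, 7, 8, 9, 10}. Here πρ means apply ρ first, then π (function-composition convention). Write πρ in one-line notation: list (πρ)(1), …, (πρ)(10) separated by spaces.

(πρ)(x) = π(ρ(x)). Computing each image: π(ρ(1)) = π(3) = 8, π(ρ(2)) = π(9) = 5, π(ρ(3)) = π(1) = 1, π(ρ(4)) = π(7) = 4, π(ρ(5)) = π(2) = 10, π(ρ(6)) = π(10) = 2, π(ρ(7)) = π(4) = 9, π(ρ(8)) = π(8) = 3, π(ρ(9)) = π(5) = 7, π(ρ(10)) = π(6) = 6.
Hence πρ = [8 5 1 4 10 2 9 3 7 6].

8 5 1 4 10 2 9 3 7 6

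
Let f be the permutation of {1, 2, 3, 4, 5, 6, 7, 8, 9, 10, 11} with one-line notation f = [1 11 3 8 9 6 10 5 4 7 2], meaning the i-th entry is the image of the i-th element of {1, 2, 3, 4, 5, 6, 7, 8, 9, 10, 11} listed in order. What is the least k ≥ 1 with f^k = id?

4

Decomposing into disjoint cycles gives cycle lengths 4, 2, 2, 1, 1, 1.
The order of f is the least common multiple of its cycle lengths: lcm(4, 2, 2) = 4.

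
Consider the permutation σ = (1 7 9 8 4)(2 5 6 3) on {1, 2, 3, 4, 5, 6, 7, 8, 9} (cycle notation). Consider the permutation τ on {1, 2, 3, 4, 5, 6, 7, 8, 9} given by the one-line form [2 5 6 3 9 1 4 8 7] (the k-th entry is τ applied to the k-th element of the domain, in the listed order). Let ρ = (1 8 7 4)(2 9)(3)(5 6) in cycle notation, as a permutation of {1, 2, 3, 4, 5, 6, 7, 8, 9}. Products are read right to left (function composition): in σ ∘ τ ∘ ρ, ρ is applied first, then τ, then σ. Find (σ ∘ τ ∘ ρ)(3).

Chase 3: ρ(3) = 3; τ(3) = 6; σ(6) = 3. Hence (σ ∘ τ ∘ ρ)(3) = 3.

3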